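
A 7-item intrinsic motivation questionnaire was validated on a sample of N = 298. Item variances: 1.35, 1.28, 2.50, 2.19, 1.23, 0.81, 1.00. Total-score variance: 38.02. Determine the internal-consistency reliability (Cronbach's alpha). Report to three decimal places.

α = 0.849

ΣVar(i) = 1.35 + 1.28 + 2.50 + 2.19 + 1.23 + 0.81 + 1.00 = 10.36
α = (k/(k−1))·(1 − ΣVar(i)/total variance) = (7/6)·(1 − 10.36/38.02) = 0.849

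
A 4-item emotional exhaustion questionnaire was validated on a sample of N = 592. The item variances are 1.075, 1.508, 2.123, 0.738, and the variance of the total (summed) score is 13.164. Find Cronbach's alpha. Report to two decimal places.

α = 0.78

sum of item variances = 1.075 + 1.508 + 2.123 + 0.738 = 5.444
α = (k/(k−1))·(1 − sum of item variances/σ²_T) = (4/3)·(1 − 5.444/13.164) = 0.78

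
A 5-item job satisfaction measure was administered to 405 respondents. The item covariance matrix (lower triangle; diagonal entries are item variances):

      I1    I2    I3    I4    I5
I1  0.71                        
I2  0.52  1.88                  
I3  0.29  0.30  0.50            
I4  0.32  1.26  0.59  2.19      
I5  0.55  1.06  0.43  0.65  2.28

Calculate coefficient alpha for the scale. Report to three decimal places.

coefficient alpha = 0.765

Σσᵢ² = 0.71 + 1.88 + 0.50 + 2.19 + 2.28 = 7.56
Sum of the distinct covariances = 5.97
σ²_T = 7.56 + 2 × 5.97 = 19.50
α = (k/(k−1))·(1 − Σσᵢ²/σ²_T) = (5/4)·(1 − 7.56/19.50) = 0.765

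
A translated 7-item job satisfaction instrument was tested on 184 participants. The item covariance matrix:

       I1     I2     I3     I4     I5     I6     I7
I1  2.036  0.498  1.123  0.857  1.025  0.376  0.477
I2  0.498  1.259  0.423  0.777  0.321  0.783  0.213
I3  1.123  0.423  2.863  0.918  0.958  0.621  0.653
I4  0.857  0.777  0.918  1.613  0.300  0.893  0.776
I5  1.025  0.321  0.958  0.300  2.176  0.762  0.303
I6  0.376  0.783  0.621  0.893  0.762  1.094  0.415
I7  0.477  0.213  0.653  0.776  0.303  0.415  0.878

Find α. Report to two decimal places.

sum of item variances = 2.036 + 1.259 + 2.863 + 1.613 + 2.176 + 1.094 + 0.878 = 11.919
Σ_{i<j} σ_ij = 13.472
σ²_total = 11.919 + 2 × 13.472 = 38.863
α = (k/(k−1))·(1 − sum of item variances/σ²_total) = (7/6)·(1 − 11.919/38.863) = 0.81

α = 0.81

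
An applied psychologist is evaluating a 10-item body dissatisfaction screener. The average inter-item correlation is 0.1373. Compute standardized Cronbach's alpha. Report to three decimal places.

α = 0.614

Standardized α = k·r̄ / (1 + (k−1)·r̄) = 10 × 0.1373 / (1 + 9 × 0.1373)
  = 1.3730 / 2.2357 = 0.614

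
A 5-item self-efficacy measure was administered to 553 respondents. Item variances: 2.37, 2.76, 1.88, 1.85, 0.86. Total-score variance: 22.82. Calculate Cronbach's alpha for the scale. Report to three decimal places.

Cronbach's alpha = 0.718

Σσ²ᵢ = 2.37 + 2.76 + 1.88 + 1.85 + 0.86 = 9.72
α = (k/(k−1))·(1 − Σσ²ᵢ/Var(T)) = (5/4)·(1 − 9.72/22.82) = 0.718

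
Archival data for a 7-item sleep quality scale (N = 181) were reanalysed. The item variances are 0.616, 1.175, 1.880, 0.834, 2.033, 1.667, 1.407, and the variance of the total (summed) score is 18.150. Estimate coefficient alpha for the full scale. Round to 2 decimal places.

sum of item variances = 0.616 + 1.175 + 1.880 + 0.834 + 2.033 + 1.667 + 1.407 = 9.612
α = (k/(k−1))·(1 − sum of item variances/σ²_T) = (7/6)·(1 − 9.612/18.150) = 0.55

coefficient alpha = 0.55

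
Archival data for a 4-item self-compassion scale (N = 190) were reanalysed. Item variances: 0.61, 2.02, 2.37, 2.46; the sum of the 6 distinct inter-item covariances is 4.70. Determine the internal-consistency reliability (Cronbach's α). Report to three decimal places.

α = 0.743

Σσ²ᵢ = 0.61 + 2.02 + 2.37 + 2.46 = 7.46
Sum of distinct covariances = 4.70
Var(T) = Σσ²ᵢ + 2·Σcov = 7.46 + 2 × 4.70 = 16.86
α = (4/3)·(1 − 7.46/16.86) = 0.743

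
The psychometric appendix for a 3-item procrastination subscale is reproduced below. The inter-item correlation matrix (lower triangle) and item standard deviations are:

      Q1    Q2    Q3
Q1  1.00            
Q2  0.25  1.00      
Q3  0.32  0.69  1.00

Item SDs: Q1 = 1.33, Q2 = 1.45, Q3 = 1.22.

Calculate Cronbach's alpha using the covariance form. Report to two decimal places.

α = 0.68

Σσ²ᵢ = 1.33² + 1.45² + 1.22² = 5.3598
Covariances σ_ij = r_ij · s_i · s_j:
  σ(Q1,Q2) = 0.25 × 1.33 × 1.45 = 0.4821
  σ(Q1,Q3) = 0.32 × 1.33 × 1.22 = 0.5192
  σ(Q2,Q3) = 0.69 × 1.45 × 1.22 = 1.2206
σ²_T = Σσ²ᵢ + 2·Σσ_ij = 5.3598 + 2 × 2.2219 = 9.8036
α = (3/2)·(1 − 5.3598/9.8036) = 0.68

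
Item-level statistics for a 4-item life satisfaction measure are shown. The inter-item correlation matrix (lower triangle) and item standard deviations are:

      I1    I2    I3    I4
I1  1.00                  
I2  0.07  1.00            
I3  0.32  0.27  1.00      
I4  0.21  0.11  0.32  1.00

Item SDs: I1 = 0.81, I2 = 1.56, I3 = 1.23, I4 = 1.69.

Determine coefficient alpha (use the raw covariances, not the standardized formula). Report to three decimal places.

Σσ²ᵢ = 0.81² + 1.56² + 1.23² + 1.69² = 7.4587
Covariances σ_ij = r_ij · s_i · s_j:
  σ(I1,I2) = 0.07 × 0.81 × 1.56 = 0.0885
  σ(I1,I3) = 0.32 × 0.81 × 1.23 = 0.3188
  σ(I1,I4) = 0.21 × 0.81 × 1.69 = 0.2875
  σ(I2,I3) = 0.27 × 1.56 × 1.23 = 0.5181
  σ(I2,I4) = 0.11 × 1.56 × 1.69 = 0.2900
  σ(I3,I4) = 0.32 × 1.23 × 1.69 = 0.6652
σ²_T = Σσ²ᵢ + 2·Σσ_ij = 7.4587 + 2 × 2.1681 = 11.7949
α = (4/3)·(1 − 7.4587/11.7949) = 0.490

coefficient alpha = 0.490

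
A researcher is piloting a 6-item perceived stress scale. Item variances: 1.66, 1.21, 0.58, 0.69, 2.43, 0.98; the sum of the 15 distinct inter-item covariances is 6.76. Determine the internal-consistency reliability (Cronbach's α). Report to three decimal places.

sum of item variances = 1.66 + 1.21 + 0.58 + 0.69 + 2.43 + 0.98 = 7.55
Sum of distinct covariances = 6.76
total variance = sum of item variances + 2·Σcov = 7.55 + 2 × 6.76 = 21.07
α = (6/5)·(1 − 7.55/21.07) = 0.770

Cronbach's α = 0.770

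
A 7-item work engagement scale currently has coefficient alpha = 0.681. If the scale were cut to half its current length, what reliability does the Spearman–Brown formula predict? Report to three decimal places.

Length factor m = 1/2
α' = m·α / (1 − (1−m)·α)
   = 1/2 × 0.681 / (1 − (1 − 1/2) × 0.681)
   = 0.3405 / 0.6595 = 0.516

predicted reliability = 0.516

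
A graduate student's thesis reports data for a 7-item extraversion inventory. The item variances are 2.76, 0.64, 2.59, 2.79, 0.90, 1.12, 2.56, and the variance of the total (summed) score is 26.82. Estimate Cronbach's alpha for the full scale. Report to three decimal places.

Cronbach's alpha = 0.586

Σσ²ᵢ = 2.76 + 0.64 + 2.59 + 2.79 + 0.90 + 1.12 + 2.56 = 13.36
α = (k/(k−1))·(1 − Σσ²ᵢ/total variance) = (7/6)·(1 − 13.36/26.82) = 0.586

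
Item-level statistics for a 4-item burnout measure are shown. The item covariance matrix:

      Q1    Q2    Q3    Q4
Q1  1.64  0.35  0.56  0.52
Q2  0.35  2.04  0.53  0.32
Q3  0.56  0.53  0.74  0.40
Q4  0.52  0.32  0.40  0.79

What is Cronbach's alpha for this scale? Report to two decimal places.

α = 0.68

sum of item variances = 1.64 + 2.04 + 0.74 + 0.79 = 5.21
Σ_{i<j} σ_ij = 2.68
total variance = 5.21 + 2 × 2.68 = 10.57
α = (k/(k−1))·(1 − sum of item variances/total variance) = (4/3)·(1 − 5.21/10.57) = 0.68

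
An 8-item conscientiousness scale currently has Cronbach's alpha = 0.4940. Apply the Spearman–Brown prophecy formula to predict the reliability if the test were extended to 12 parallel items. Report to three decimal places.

predicted reliability = 0.594

Length factor m = 12/8 = 1.5000
α' = m·α / (1 + (m−1)·α)
   = 12/8 × 0.4940 / (1 + (12/8 − 1) × 0.4940)
   = 0.7410 / 1.2470 = 0.594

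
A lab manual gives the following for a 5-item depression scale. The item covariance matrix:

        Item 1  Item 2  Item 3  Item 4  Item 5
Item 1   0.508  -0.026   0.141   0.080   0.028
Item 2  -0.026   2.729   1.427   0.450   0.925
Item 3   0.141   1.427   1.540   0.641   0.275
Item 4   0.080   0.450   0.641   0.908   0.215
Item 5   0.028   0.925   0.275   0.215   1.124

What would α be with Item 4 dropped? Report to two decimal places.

Remaining items: Item 1, Item 2, Item 3, Item 5 (k = 4).
Σσ²ᵢ = 0.508 + 2.729 + 1.540 + 1.124 = 5.901
Var(T) = 5.901 + 2 × 2.770 = 11.441
α (item deleted) = (4/3)·(1 − 5.901/11.441) = 0.65

α = 0.65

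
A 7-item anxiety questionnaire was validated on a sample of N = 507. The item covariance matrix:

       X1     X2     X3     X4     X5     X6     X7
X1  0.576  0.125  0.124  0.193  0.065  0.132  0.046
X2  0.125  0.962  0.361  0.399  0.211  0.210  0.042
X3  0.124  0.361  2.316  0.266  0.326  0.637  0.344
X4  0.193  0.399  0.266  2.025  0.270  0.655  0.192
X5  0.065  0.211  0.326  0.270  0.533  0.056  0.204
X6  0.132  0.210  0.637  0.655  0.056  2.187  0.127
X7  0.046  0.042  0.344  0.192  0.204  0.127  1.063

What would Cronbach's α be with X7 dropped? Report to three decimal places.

α = 0.581

Remaining items: X1, X2, X3, X4, X5, X6 (k = 6).
ΣVar(i) = 0.576 + 0.962 + 2.316 + 2.025 + 0.533 + 2.187 = 8.599
Var(T) = 8.599 + 2 × 4.030 = 16.659
α (item deleted) = (6/5)·(1 − 8.599/16.659) = 0.581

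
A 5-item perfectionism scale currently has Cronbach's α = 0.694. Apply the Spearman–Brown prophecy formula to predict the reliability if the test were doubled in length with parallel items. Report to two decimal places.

Length factor m = 2
α' = m·α / (1 + (m−1)·α)
   = 2 × 0.694 / (1 + (2 − 1) × 0.694)
   = 1.3880 / 1.6940 = 0.82

predicted reliability = 0.82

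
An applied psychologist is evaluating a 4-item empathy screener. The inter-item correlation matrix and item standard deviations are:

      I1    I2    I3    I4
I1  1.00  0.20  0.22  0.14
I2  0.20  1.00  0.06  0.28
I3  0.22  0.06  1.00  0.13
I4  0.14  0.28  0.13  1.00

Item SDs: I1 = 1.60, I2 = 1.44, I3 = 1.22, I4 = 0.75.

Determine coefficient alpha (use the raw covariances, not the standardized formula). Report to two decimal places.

Σσ²ᵢ = 1.60² + 1.44² + 1.22² + 0.75² = 6.6845
Covariances σ_ij = r_ij · s_i · s_j:
  σ(I1,I2) = 0.20 × 1.60 × 1.44 = 0.4608
  σ(I1,I3) = 0.22 × 1.60 × 1.22 = 0.4294
  σ(I1,I4) = 0.14 × 1.60 × 0.75 = 0.1680
  σ(I2,I3) = 0.06 × 1.44 × 1.22 = 0.1054
  σ(I2,I4) = 0.28 × 1.44 × 0.75 = 0.3024
  σ(I3,I4) = 0.13 × 1.22 × 0.75 = 0.1190
σ²_T = Σσ²ᵢ + 2·Σσ_ij = 6.6845 + 2 × 1.5850 = 9.8545
α = (4/3)·(1 − 6.6845/9.8545) = 0.43

α = 0.43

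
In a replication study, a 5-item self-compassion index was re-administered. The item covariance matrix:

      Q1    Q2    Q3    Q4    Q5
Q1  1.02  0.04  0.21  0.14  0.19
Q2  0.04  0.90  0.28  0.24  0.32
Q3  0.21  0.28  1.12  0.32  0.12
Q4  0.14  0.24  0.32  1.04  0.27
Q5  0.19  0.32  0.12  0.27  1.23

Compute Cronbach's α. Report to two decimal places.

Cronbach's α = 0.56

sum of item variances = 1.02 + 0.90 + 1.12 + 1.04 + 1.23 = 5.31
Sum of the distinct covariances = 2.13
σ²_T = 5.31 + 2 × 2.13 = 9.57
α = (k/(k−1))·(1 − sum of item variances/σ²_T) = (5/4)·(1 − 5.31/9.57) = 0.56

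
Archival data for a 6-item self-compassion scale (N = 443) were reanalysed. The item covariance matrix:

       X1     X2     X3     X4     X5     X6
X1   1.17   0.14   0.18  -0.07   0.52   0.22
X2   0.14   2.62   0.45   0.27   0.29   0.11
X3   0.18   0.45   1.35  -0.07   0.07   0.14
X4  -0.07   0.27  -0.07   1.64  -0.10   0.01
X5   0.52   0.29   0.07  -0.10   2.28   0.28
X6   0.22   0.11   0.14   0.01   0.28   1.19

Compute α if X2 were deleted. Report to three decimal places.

α = 0.295

Remaining items: X1, X3, X4, X5, X6 (k = 5).
Σσᵢ² = 1.17 + 1.35 + 1.64 + 2.28 + 1.19 = 7.63
total variance = 7.63 + 2 × 1.18 = 9.99
α (item deleted) = (5/4)·(1 − 7.63/9.99) = 0.295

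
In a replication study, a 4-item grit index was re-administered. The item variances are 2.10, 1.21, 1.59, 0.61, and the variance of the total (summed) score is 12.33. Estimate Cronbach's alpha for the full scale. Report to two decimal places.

α = 0.74

ΣVar(i) = 2.10 + 1.21 + 1.59 + 0.61 = 5.51
α = (k/(k−1))·(1 − ΣVar(i)/σ²_T) = (4/3)·(1 − 5.51/12.33) = 0.74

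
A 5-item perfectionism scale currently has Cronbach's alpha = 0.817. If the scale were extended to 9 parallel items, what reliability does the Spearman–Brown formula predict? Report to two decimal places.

Length factor m = 9/5 = 1.8000
α' = m·α / (1 + (m−1)·α)
   = 9/5 × 0.817 / (1 + (9/5 − 1) × 0.817)
   = 1.4706 / 1.6536 = 0.89

predicted reliability = 0.89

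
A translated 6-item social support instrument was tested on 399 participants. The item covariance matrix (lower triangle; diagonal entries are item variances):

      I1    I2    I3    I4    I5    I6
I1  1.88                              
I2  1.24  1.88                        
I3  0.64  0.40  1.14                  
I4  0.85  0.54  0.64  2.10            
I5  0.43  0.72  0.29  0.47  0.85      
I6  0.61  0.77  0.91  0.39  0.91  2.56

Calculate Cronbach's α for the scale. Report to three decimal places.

Σσ²ᵢ = 1.88 + 1.88 + 1.14 + 2.10 + 0.85 + 2.56 = 10.41
Σ_{i<j} σ_ij = 9.81
σ²_T = 10.41 + 2 × 9.81 = 30.03
α = (k/(k−1))·(1 − Σσ²ᵢ/σ²_T) = (6/5)·(1 − 10.41/30.03) = 0.784

α = 0.784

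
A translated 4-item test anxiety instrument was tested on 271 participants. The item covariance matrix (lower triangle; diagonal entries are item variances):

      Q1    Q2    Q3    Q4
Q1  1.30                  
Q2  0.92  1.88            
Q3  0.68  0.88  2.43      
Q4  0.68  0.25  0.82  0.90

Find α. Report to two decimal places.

Σσᵢ² = 1.30 + 1.88 + 2.43 + 0.90 = 6.51
Σ_{i<j} σ_ij = 4.23
σ²_total = 6.51 + 2 × 4.23 = 14.97
α = (k/(k−1))·(1 − Σσᵢ²/σ²_total) = (4/3)·(1 − 6.51/14.97) = 0.75

α = 0.75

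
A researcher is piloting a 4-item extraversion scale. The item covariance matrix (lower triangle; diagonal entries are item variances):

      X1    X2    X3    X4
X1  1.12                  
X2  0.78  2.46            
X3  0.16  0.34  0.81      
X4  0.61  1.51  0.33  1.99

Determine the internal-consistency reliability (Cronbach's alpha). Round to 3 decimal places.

Cronbach's alpha = 0.719

sum of item variances = 1.12 + 2.46 + 0.81 + 1.99 = 6.38
Σ_{i<j} σ_ij = 3.73
σ²_T = 6.38 + 2 × 3.73 = 13.84
α = (k/(k−1))·(1 − sum of item variances/σ²_T) = (4/3)·(1 − 6.38/13.84) = 0.719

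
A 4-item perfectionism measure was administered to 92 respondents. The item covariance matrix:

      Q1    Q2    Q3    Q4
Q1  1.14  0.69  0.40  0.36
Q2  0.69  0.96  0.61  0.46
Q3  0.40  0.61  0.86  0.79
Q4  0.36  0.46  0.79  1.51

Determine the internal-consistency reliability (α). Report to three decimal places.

Σσ²ᵢ = 1.14 + 0.96 + 0.86 + 1.51 = 4.47
Sum of off-diagonal covariances = 3.31
Var(T) = 4.47 + 2 × 3.31 = 11.09
α = (k/(k−1))·(1 − Σσ²ᵢ/Var(T)) = (4/3)·(1 − 4.47/11.09) = 0.796

α = 0.796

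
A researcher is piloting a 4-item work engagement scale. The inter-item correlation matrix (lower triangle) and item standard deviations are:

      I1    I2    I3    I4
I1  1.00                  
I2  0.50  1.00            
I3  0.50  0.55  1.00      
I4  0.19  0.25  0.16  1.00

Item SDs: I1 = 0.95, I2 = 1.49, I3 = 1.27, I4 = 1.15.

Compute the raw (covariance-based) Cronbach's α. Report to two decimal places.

α = 0.69

Σσ²ᵢ = 0.95² + 1.49² + 1.27² + 1.15² = 6.0580
Covariances σ_ij = r_ij · s_i · s_j:
  σ(I1,I2) = 0.50 × 0.95 × 1.49 = 0.7077
  σ(I1,I3) = 0.50 × 0.95 × 1.27 = 0.6032
  σ(I1,I4) = 0.19 × 0.95 × 1.15 = 0.2076
  σ(I2,I3) = 0.55 × 1.49 × 1.27 = 1.0408
  σ(I2,I4) = 0.25 × 1.49 × 1.15 = 0.4284
  σ(I3,I4) = 0.16 × 1.27 × 1.15 = 0.2337
σ²_T = Σσ²ᵢ + 2·Σσ_ij = 6.0580 + 2 × 3.2214 = 12.5008
α = (4/3)·(1 − 6.0580/12.5008) = 0.69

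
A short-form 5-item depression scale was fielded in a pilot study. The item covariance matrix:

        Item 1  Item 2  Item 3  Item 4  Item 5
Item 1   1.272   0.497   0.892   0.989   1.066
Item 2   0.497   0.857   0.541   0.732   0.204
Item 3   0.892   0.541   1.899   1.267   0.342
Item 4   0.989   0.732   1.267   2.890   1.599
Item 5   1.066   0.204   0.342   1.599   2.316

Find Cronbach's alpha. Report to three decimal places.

Σσ²ᵢ = 1.272 + 0.857 + 1.899 + 2.890 + 2.316 = 9.234
Sum of the distinct covariances = 8.129
σ²_T = 9.234 + 2 × 8.129 = 25.492
α = (k/(k−1))·(1 − Σσ²ᵢ/σ²_T) = (5/4)·(1 − 9.234/25.492) = 0.797

α = 0.797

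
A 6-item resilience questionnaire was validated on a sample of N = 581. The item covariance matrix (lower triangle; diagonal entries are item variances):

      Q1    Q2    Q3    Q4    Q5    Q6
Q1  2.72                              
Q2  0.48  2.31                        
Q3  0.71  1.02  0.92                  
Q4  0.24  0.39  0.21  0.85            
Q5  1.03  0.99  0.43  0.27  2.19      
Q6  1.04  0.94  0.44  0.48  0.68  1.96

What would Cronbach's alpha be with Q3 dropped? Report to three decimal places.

Remaining items: Q1, Q2, Q4, Q5, Q6 (k = 5).
ΣVar(i) = 2.72 + 2.31 + 0.85 + 2.19 + 1.96 = 10.03
total variance = 10.03 + 2 × 6.54 = 23.11
α (item deleted) = (5/4)·(1 − 10.03/23.11) = 0.707

α = 0.707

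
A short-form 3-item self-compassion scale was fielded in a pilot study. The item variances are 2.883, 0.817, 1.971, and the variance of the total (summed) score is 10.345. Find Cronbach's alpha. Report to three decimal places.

ΣVar(i) = 2.883 + 0.817 + 1.971 = 5.671
α = (k/(k−1))·(1 − ΣVar(i)/σ²_total) = (3/2)·(1 − 5.671/10.345) = 0.678

α = 0.678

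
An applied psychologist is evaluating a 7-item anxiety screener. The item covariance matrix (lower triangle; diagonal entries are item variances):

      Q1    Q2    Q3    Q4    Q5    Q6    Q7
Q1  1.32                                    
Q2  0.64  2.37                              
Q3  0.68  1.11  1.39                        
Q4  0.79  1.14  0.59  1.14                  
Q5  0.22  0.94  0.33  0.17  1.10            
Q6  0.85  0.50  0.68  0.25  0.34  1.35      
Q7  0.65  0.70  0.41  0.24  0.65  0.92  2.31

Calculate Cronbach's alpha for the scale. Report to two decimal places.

α = 0.82

ΣVar(i) = 1.32 + 2.37 + 1.39 + 1.14 + 1.10 + 1.35 + 2.31 = 10.98
Σ_{i<j} σ_ij = 12.80
total variance = 10.98 + 2 × 12.80 = 36.58
α = (k/(k−1))·(1 − ΣVar(i)/total variance) = (7/6)·(1 − 10.98/36.58) = 0.82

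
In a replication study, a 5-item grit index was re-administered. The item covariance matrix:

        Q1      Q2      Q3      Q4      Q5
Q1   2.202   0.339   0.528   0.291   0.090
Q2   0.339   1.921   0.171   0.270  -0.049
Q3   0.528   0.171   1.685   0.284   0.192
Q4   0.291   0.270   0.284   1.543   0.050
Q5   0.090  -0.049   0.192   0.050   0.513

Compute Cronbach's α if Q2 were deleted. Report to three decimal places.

Cronbach's α = 0.434

Remaining items: Q1, Q3, Q4, Q5 (k = 4).
Σσ²ᵢ = 2.202 + 1.685 + 1.543 + 0.513 = 5.943
σ²_total = 5.943 + 2 × 1.435 = 8.813
α (item deleted) = (4/3)·(1 − 5.943/8.813) = 0.434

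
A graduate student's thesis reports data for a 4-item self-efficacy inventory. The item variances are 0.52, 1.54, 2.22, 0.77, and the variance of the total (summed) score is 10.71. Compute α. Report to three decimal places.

α = 0.705

sum of item variances = 0.52 + 1.54 + 2.22 + 0.77 = 5.05
α = (k/(k−1))·(1 − sum of item variances/total variance) = (4/3)·(1 − 5.05/10.71) = 0.705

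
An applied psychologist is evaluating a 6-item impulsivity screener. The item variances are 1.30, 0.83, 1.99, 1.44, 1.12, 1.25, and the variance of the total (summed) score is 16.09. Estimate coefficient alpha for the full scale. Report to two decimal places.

ΣVar(i) = 1.30 + 0.83 + 1.99 + 1.44 + 1.12 + 1.25 = 7.93
α = (k/(k−1))·(1 − ΣVar(i)/total variance) = (6/5)·(1 − 7.93/16.09) = 0.61

α = 0.61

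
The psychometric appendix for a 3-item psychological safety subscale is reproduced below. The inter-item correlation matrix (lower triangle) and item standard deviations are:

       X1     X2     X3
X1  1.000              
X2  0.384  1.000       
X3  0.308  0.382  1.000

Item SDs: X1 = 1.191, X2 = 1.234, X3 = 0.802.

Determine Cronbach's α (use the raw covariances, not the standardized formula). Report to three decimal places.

α = 0.612

Σσ²ᵢ = 1.191² + 1.234² + 0.802² = 3.5844
Covariances σ_ij = r_ij · s_i · s_j:
  σ(X1,X2) = 0.384 × 1.191 × 1.234 = 0.5644
  σ(X1,X3) = 0.308 × 1.191 × 0.802 = 0.2942
  σ(X2,X3) = 0.382 × 1.234 × 0.802 = 0.3781
σ²_T = Σσ²ᵢ + 2·Σσ_ij = 3.5844 + 2 × 1.2367 = 6.0578
α = (3/2)·(1 − 3.5844/6.0578) = 0.612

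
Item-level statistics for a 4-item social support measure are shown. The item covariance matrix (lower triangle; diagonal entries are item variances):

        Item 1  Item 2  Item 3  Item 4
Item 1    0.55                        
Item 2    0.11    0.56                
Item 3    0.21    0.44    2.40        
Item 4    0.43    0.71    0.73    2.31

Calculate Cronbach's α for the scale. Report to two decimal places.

ΣVar(i) = 0.55 + 0.56 + 2.40 + 2.31 = 5.82
Sum of off-diagonal covariances = 2.63
Var(T) = 5.82 + 2 × 2.63 = 11.08
α = (k/(k−1))·(1 − ΣVar(i)/Var(T)) = (4/3)·(1 − 5.82/11.08) = 0.63

Cronbach's α = 0.63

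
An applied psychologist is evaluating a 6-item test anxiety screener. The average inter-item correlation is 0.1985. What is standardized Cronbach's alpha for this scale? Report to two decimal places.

standardized Cronbach's alpha = 0.60

Standardized α = k·r̄ / (1 + (k−1)·r̄) = 6 × 0.1985 / (1 + 5 × 0.1985)
  = 1.1910 / 1.9925 = 0.60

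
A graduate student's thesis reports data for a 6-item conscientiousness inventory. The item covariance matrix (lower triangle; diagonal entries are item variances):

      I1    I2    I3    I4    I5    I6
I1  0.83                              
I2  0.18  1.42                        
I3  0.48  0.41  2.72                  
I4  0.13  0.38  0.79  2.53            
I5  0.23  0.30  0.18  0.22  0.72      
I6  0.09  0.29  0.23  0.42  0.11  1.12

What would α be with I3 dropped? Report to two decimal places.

α = 0.52

Remaining items: I1, I2, I4, I5, I6 (k = 5).
Σσ²ᵢ = 0.83 + 1.42 + 2.53 + 0.72 + 1.12 = 6.62
Var(T) = 6.62 + 2 × 2.35 = 11.32
α (item deleted) = (5/4)·(1 − 6.62/11.32) = 0.52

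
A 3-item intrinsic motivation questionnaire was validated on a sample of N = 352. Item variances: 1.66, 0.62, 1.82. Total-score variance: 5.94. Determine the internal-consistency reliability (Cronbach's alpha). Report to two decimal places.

sum of item variances = 1.66 + 0.62 + 1.82 = 4.10
α = (k/(k−1))·(1 − sum of item variances/σ²_T) = (3/2)·(1 − 4.10/5.94) = 0.46

α = 0.46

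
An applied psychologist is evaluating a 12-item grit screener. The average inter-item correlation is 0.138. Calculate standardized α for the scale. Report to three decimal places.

Standardized α = k·r̄ / (1 + (k−1)·r̄) = 12 × 0.138 / (1 + 11 × 0.138)
  = 1.6560 / 2.5180 = 0.658

α = 0.658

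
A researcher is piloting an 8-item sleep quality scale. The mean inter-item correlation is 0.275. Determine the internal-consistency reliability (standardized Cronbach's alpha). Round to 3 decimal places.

standardized Cronbach's alpha = 0.752

Standardized α = k·r̄ / (1 + (k−1)·r̄) = 8 × 0.275 / (1 + 7 × 0.275)
  = 2.2000 / 2.9250 = 0.752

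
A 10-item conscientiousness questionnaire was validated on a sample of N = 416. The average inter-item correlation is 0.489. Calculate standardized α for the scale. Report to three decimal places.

standardized α = 0.905

Standardized α = k·r̄ / (1 + (k−1)·r̄) = 10 × 0.489 / (1 + 9 × 0.489)
  = 4.8900 / 5.4010 = 0.905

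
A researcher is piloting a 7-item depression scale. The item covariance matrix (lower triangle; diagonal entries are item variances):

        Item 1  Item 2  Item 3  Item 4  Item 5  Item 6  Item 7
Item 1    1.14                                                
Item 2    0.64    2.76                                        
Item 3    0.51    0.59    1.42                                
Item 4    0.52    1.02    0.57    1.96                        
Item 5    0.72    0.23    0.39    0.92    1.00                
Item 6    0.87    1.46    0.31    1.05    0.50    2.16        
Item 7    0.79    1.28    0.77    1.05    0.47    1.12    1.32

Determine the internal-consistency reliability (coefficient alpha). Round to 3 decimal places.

α = 0.850

Σσᵢ² = 1.14 + 2.76 + 1.42 + 1.96 + 1.00 + 2.16 + 1.32 = 11.76
Sum of off-diagonal covariances = 15.78
total variance = 11.76 + 2 × 15.78 = 43.32
α = (k/(k−1))·(1 − Σσᵢ²/total variance) = (7/6)·(1 − 11.76/43.32) = 0.850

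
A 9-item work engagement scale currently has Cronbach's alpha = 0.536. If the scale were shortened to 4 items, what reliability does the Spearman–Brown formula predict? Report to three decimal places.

predicted reliability = 0.339

Length factor m = 4/9 = 0.4444
α' = m·α / (1 − (1−m)·α)
   = 4/9 × 0.536 / (1 − (1 − 4/9) × 0.536)
   = 0.2382 / 0.7022 = 0.339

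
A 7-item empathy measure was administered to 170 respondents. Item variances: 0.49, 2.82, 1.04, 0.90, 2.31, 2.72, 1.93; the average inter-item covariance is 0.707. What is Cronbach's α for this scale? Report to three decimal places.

α = 0.827

Σσᵢ² = 0.49 + 2.82 + 1.04 + 0.90 + 2.31 + 2.72 + 1.93 = 12.21
Sum of the 21 distinct covariances = 21 × 0.707 = 14.847
σ²_T = Σσᵢ² + 2·Σcov = 12.21 + 2 × 14.847 = 41.904
α = (7/6)·(1 − 12.21/41.904) = 0.827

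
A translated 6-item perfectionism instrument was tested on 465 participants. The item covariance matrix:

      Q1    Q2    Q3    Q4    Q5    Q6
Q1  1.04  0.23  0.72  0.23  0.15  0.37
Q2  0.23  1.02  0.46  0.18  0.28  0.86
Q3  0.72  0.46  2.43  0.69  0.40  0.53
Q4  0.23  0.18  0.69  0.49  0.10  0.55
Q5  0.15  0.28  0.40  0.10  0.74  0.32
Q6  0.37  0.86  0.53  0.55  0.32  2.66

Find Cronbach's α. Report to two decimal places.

sum of item variances = 1.04 + 1.02 + 2.43 + 0.49 + 0.74 + 2.66 = 8.38
Sum of off-diagonal covariances = 6.07
σ²_T = 8.38 + 2 × 6.07 = 20.52
α = (k/(k−1))·(1 − sum of item variances/σ²_T) = (6/5)·(1 − 8.38/20.52) = 0.71

α = 0.71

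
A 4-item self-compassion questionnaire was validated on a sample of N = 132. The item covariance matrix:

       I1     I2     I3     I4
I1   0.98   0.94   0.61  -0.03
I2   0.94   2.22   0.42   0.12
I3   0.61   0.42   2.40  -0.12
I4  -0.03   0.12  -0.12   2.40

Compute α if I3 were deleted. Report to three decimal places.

Remaining items: I1, I2, I4 (k = 3).
Σσ²ᵢ = 0.98 + 2.22 + 2.40 = 5.60
σ²_total = 5.60 + 2 × 1.03 = 7.66
α (item deleted) = (3/2)·(1 − 5.60/7.66) = 0.403

α = 0.403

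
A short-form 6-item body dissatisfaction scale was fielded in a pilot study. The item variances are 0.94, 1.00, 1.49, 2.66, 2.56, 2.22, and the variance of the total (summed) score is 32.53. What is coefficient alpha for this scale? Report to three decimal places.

α = 0.799

Σσᵢ² = 0.94 + 1.00 + 1.49 + 2.66 + 2.56 + 2.22 = 10.87
α = (k/(k−1))·(1 − Σσᵢ²/total variance) = (6/5)·(1 − 10.87/32.53) = 0.799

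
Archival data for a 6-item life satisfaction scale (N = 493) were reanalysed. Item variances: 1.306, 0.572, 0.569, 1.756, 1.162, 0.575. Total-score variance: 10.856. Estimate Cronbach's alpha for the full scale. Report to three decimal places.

α = 0.543

Σσ²ᵢ = 1.306 + 0.572 + 0.569 + 1.756 + 1.162 + 0.575 = 5.940
α = (k/(k−1))·(1 − Σσ²ᵢ/total variance) = (6/5)·(1 − 5.940/10.856) = 0.543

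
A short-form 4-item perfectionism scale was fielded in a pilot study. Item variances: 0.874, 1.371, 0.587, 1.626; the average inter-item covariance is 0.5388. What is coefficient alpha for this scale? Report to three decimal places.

Σσᵢ² = 0.874 + 1.371 + 0.587 + 1.626 = 4.458
Sum of the 6 distinct covariances = 6 × 0.5388 = 3.2328
Var(T) = Σσᵢ² + 2·Σcov = 4.458 + 2 × 3.2328 = 10.9236
α = (4/3)·(1 − 4.458/10.9236) = 0.789

α = 0.789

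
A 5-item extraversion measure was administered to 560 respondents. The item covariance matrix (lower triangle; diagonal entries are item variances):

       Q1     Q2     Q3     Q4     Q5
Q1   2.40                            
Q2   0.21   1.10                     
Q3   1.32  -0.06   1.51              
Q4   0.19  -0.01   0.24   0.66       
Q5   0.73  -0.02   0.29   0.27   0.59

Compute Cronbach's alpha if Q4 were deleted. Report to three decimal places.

α = 0.625

Remaining items: Q1, Q2, Q3, Q5 (k = 4).
Σσ²ᵢ = 2.40 + 1.10 + 1.51 + 0.59 = 5.60
σ²_total = 5.60 + 2 × 2.47 = 10.54
α (item deleted) = (4/3)·(1 − 5.60/10.54) = 0.625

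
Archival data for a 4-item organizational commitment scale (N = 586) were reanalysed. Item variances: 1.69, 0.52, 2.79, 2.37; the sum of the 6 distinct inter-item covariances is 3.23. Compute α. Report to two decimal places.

α = 0.62

Σσᵢ² = 1.69 + 0.52 + 2.79 + 2.37 = 7.37
Sum of distinct covariances = 3.23
σ²_T = Σσᵢ² + 2·Σcov = 7.37 + 2 × 3.23 = 13.83
α = (4/3)·(1 − 7.37/13.83) = 0.62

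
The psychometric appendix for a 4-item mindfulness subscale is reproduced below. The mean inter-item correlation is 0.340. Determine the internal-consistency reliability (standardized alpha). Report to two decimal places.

standardized alpha = 0.67

Standardized α = k·r̄ / (1 + (k−1)·r̄) = 4 × 0.340 / (1 + 3 × 0.340)
  = 1.3600 / 2.0200 = 0.67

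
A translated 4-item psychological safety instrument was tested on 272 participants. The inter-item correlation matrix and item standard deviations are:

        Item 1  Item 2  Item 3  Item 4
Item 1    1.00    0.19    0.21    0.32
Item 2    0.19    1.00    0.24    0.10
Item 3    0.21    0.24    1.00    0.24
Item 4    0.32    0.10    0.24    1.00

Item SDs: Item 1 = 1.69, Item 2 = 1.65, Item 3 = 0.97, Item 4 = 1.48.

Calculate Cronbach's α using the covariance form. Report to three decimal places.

Cronbach's α = 0.504

Σσ²ᵢ = 1.69² + 1.65² + 0.97² + 1.48² = 8.7099
Covariances σ_ij = r_ij · s_i · s_j:
  σ(Item 1,Item 2) = 0.19 × 1.69 × 1.65 = 0.5298
  σ(Item 1,Item 3) = 0.21 × 1.69 × 0.97 = 0.3443
  σ(Item 1,Item 4) = 0.32 × 1.69 × 1.48 = 0.8004
  σ(Item 2,Item 3) = 0.24 × 1.65 × 0.97 = 0.3841
  σ(Item 2,Item 4) = 0.10 × 1.65 × 1.48 = 0.2442
  σ(Item 3,Item 4) = 0.24 × 0.97 × 1.48 = 0.3445
σ²_T = Σσ²ᵢ + 2·Σσ_ij = 8.7099 + 2 × 2.6473 = 14.0045
α = (4/3)·(1 − 8.7099/14.0045) = 0.504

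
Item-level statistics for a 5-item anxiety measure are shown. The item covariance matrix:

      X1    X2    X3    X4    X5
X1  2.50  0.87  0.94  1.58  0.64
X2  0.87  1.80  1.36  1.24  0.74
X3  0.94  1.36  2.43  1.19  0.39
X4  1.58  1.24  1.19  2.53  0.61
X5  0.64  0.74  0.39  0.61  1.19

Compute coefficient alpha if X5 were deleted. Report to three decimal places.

Remaining items: X1, X2, X3, X4 (k = 4).
Σσ²ᵢ = 2.50 + 1.80 + 2.43 + 2.53 = 9.26
σ²_total = 9.26 + 2 × 7.18 = 23.62
α (item deleted) = (4/3)·(1 − 9.26/23.62) = 0.811

α = 0.811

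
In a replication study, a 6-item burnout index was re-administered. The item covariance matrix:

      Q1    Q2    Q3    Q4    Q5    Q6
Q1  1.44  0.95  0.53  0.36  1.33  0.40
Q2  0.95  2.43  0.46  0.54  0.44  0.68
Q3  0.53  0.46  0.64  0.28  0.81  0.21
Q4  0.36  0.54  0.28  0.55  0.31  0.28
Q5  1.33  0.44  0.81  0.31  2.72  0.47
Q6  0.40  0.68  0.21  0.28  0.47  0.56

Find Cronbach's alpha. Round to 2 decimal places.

α = 0.79

Σσᵢ² = 1.44 + 2.43 + 0.64 + 0.55 + 2.72 + 0.56 = 8.34
Σ_{i<j} σ_ij = 8.05
Var(T) = 8.34 + 2 × 8.05 = 24.44
α = (k/(k−1))·(1 − Σσᵢ²/Var(T)) = (6/5)·(1 − 8.34/24.44) = 0.79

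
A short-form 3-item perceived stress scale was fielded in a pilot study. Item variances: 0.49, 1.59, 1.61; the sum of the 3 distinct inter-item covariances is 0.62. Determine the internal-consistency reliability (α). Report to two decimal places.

α = 0.38

Σσ²ᵢ = 0.49 + 1.59 + 1.61 = 3.69
Sum of distinct covariances = 0.62
total variance = Σσ²ᵢ + 2·Σcov = 3.69 + 2 × 0.62 = 4.93
α = (3/2)·(1 − 3.69/4.93) = 0.38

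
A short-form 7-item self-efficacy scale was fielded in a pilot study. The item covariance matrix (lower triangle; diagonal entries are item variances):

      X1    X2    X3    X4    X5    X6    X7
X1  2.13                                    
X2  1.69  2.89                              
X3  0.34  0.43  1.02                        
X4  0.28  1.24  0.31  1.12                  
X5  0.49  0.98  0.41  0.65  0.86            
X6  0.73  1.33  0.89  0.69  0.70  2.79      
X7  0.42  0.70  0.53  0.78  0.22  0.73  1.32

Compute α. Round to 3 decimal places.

sum of item variances = 2.13 + 2.89 + 1.02 + 1.12 + 0.86 + 2.79 + 1.32 = 12.13
Σ_{i<j} σ_ij = 14.54
σ²_total = 12.13 + 2 × 14.54 = 41.21
α = (k/(k−1))·(1 − sum of item variances/σ²_total) = (7/6)·(1 − 12.13/41.21) = 0.823

α = 0.823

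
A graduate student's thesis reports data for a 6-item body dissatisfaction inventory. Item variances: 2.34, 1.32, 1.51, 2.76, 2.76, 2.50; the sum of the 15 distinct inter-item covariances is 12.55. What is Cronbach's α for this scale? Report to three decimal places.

Cronbach's α = 0.787

ΣVar(i) = 2.34 + 1.32 + 1.51 + 2.76 + 2.76 + 2.50 = 13.19
Sum of distinct covariances = 12.55
Var(T) = ΣVar(i) + 2·Σcov = 13.19 + 2 × 12.55 = 38.29
α = (6/5)·(1 − 13.19/38.29) = 0.787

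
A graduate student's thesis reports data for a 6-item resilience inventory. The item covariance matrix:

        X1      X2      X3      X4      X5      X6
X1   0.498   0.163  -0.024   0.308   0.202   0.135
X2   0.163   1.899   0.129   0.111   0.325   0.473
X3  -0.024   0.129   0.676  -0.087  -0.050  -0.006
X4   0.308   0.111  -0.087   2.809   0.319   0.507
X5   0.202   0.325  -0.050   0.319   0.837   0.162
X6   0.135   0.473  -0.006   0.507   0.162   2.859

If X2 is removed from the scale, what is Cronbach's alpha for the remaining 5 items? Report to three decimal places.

Cronbach's alpha = 0.345

Remaining items: X1, X3, X4, X5, X6 (k = 5).
ΣVar(i) = 0.498 + 0.676 + 2.809 + 0.837 + 2.859 = 7.679
σ²_total = 7.679 + 2 × 1.466 = 10.611
α (item deleted) = (5/4)·(1 − 7.679/10.611) = 0.345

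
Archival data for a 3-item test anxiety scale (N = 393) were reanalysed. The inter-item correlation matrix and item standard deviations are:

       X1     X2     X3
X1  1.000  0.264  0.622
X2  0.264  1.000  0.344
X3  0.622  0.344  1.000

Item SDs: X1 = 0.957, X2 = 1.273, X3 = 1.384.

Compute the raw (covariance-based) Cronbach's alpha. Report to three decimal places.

α = 0.661

Σσ²ᵢ = 0.957² + 1.273² + 1.384² = 4.4518
Covariances σ_ij = r_ij · s_i · s_j:
  σ(X1,X2) = 0.264 × 0.957 × 1.273 = 0.3216
  σ(X1,X3) = 0.622 × 0.957 × 1.384 = 0.8238
  σ(X2,X3) = 0.344 × 1.273 × 1.384 = 0.6061
σ²_T = Σσ²ᵢ + 2·Σσ_ij = 4.4518 + 2 × 1.7515 = 7.9548
α = (3/2)·(1 − 4.4518/7.9548) = 0.661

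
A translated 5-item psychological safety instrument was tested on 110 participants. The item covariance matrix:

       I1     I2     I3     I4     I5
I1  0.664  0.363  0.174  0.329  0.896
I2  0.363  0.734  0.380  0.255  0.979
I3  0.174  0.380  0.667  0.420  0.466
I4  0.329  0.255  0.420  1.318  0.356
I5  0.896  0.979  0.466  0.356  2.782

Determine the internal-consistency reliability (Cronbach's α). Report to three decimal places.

sum of item variances = 0.664 + 0.734 + 0.667 + 1.318 + 2.782 = 6.165
Sum of off-diagonal covariances = 4.618
total variance = 6.165 + 2 × 4.618 = 15.401
α = (k/(k−1))·(1 − sum of item variances/total variance) = (5/4)·(1 − 6.165/15.401) = 0.750

Cronbach's α = 0.750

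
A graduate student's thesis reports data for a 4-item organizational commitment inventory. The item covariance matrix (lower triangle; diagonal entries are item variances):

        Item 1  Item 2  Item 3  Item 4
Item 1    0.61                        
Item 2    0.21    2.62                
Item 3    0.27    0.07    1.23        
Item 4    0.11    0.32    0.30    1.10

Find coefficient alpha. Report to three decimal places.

coefficient alpha = 0.420

Σσᵢ² = 0.61 + 2.62 + 1.23 + 1.10 = 5.56
Σ_{i<j} σ_ij = 1.28
Var(T) = 5.56 + 2 × 1.28 = 8.12
α = (k/(k−1))·(1 − Σσᵢ²/Var(T)) = (4/3)·(1 − 5.56/8.12) = 0.420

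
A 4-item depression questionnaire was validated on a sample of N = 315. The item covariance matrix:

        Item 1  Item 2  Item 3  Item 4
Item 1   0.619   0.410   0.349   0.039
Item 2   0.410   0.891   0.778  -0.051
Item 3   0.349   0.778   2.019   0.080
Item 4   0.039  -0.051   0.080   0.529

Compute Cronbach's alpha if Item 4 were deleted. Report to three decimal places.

Remaining items: Item 1, Item 2, Item 3 (k = 3).
Σσᵢ² = 0.619 + 0.891 + 2.019 = 3.529
σ²_T = 3.529 + 2 × 1.537 = 6.603
α (item deleted) = (3/2)·(1 − 3.529/6.603) = 0.698

α = 0.698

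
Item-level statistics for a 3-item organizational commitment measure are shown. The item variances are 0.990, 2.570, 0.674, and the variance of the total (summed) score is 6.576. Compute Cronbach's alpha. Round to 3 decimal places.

Σσ²ᵢ = 0.990 + 2.570 + 0.674 = 4.234
α = (k/(k−1))·(1 − Σσ²ᵢ/σ²_total) = (3/2)·(1 − 4.234/6.576) = 0.534

α = 0.534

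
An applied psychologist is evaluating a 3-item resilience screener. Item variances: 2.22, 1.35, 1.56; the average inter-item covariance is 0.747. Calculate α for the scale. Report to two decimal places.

Σσᵢ² = 2.22 + 1.35 + 1.56 = 5.13
Sum of the 3 distinct covariances = 3 × 0.747 = 2.241
Var(T) = Σσᵢ² + 2·Σcov = 5.13 + 2 × 2.241 = 9.612
α = (3/2)·(1 − 5.13/9.612) = 0.70

α = 0.70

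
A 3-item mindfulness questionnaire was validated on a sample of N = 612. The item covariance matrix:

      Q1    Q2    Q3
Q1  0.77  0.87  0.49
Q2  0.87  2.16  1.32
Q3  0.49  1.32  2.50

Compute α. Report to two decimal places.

ΣVar(i) = 0.77 + 2.16 + 2.50 = 5.43
Sum of off-diagonal covariances = 2.68
Var(T) = 5.43 + 2 × 2.68 = 10.79
α = (k/(k−1))·(1 − ΣVar(i)/Var(T)) = (3/2)·(1 − 5.43/10.79) = 0.75

α = 0.75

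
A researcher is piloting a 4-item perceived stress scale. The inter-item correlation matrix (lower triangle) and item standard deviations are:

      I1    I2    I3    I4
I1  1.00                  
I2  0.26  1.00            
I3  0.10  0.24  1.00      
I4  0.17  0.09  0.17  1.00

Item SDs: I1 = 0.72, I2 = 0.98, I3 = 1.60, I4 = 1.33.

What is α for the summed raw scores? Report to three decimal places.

Σσ²ᵢ = 0.72² + 0.98² + 1.60² + 1.33² = 5.8077
Covariances σ_ij = r_ij · s_i · s_j:
  σ(I1,I2) = 0.26 × 0.72 × 0.98 = 0.1835
  σ(I1,I3) = 0.10 × 0.72 × 1.60 = 0.1152
  σ(I1,I4) = 0.17 × 0.72 × 1.33 = 0.1628
  σ(I2,I3) = 0.24 × 0.98 × 1.60 = 0.3763
  σ(I2,I4) = 0.09 × 0.98 × 1.33 = 0.1173
  σ(I3,I4) = 0.17 × 1.60 × 1.33 = 0.3618
σ²_T = Σσ²ᵢ + 2·Σσ_ij = 5.8077 + 2 × 1.3169 = 8.4415
α = (4/3)·(1 − 5.8077/8.4415) = 0.416

α = 0.416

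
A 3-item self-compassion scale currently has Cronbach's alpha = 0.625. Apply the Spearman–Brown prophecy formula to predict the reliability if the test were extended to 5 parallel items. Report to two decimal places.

predicted reliability = 0.74

Length factor m = 5/3 = 1.6667
α' = m·α / (1 + (m−1)·α)
   = 5/3 × 0.625 / (1 + (5/3 − 1) × 0.625)
   = 1.0417 / 1.4167 = 0.74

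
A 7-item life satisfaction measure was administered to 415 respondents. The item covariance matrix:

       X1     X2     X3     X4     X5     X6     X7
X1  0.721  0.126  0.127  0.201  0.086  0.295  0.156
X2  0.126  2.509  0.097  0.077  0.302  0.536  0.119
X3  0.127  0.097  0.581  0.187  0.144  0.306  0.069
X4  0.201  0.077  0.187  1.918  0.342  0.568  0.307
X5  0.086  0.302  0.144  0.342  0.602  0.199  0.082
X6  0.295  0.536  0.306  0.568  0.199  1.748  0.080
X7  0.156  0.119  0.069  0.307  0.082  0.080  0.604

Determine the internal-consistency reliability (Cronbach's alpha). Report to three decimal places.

Cronbach's alpha = 0.588

Σσᵢ² = 0.721 + 2.509 + 0.581 + 1.918 + 0.602 + 1.748 + 0.604 = 8.683
Sum of off-diagonal covariances = 4.406
σ²_T = 8.683 + 2 × 4.406 = 17.495
α = (k/(k−1))·(1 − Σσᵢ²/σ²_T) = (7/6)·(1 − 8.683/17.495) = 0.588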